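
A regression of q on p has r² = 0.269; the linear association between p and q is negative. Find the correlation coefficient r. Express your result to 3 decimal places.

-0.519

|r| = √0.269 = 0.519
The association is negative, so r = −0.519.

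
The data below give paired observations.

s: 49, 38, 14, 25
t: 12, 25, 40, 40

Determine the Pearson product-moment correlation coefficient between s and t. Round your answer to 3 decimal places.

-0.952

n = 4, Σs = 126, Σt = 117, Σs² = 4666, Σt² = 3969, Σst = 3098
nΣst − ΣsΣt = 12392 − 14742 = -2350
nΣs² − (Σs)² = 18664 − 15876 = 2788; nΣt² − (Σt)² = 15876 − 13689 = 2187
r = -2350 / √(2788 × 2187) = -2350 / 2469.2825 ≈ -0.952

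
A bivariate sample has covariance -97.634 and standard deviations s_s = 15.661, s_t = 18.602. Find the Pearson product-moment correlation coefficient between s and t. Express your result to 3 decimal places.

r = Cov(s,t) / (s_s · s_t) = -97.634 / (15.661 × 18.602)
  = -97.634 / 291.3259 ≈ -0.335

-0.335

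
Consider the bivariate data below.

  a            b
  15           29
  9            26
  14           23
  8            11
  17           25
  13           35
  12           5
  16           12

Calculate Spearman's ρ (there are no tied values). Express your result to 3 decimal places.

0.238

Rank a: 6, 2, 5, 1, 8, 4, 3, 7
Rank b: 7, 6, 4, 2, 5, 8, 1, 3
d = rank(a) − rank(b): -1, -4, 1, -1, 3, -4, 2, 4; Σd² = 64
ρ = 1 − 6Σd² / [n(n²−1)] = 1 − 6×64 / (8×63) = 1 − 384/504 ≈ 0.238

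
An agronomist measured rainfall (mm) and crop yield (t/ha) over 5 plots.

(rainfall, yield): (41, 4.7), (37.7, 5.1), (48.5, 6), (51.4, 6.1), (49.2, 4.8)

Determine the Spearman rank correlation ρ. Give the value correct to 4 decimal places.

Rank rainfall: 2, 1, 3, 5, 4
Rank yield: 1, 3, 4, 5, 2
d = rank(rainfall) − rank(yield): 1, -2, -1, 0, 2; Σd² = 10
ρ = 1 − 6Σd² / [n(n²−1)] = 1 − 6×10 / (5×24) = 1 − 60/120 ≈ 0.5000

0.5000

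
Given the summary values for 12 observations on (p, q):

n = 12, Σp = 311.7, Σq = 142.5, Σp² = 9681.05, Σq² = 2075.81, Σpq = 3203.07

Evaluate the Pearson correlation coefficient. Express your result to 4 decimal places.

r = (nΣpq − ΣpΣq) / √[(nΣp² − (Σp)²)(nΣq² − (Σq)²)]
Numerator: 12×3203.07 − 311.7×142.5 = -5980.41
Denominator: √[(116172.6 − 97156.89)(24909.72 − 20306.25)] = √[19015.71 × 4603.47] = 9356.1878
r = -5980.41 / 9356.1878 ≈ -0.6392

-0.6392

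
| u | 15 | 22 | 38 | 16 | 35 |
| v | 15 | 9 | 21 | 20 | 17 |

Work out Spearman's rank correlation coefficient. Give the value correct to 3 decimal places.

0.500

Rank u: 1, 3, 5, 2, 4
Rank v: 2, 1, 5, 4, 3
d = rank(u) − rank(v): -1, 2, 0, -2, 1; Σd² = 10
ρ = 1 − 6Σd² / [n(n²−1)] = 1 − 6×10 / (5×24) = 1 − 60/120 ≈ 0.500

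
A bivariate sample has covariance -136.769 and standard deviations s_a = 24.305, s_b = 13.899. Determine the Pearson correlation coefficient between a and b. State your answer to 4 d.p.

-0.4049

r = Cov(a,b) / (s_a · s_b) = -136.769 / (24.305 × 13.899)
  = -136.769 / 337.8152 ≈ -0.4049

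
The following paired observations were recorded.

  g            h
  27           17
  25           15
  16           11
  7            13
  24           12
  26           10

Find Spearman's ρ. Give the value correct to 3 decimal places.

Rank g: 6, 4, 2, 1, 3, 5
Rank h: 6, 5, 2, 4, 3, 1
d = rank(g) − rank(h): 0, -1, 0, -3, 0, 4; Σd² = 26
ρ = 1 − 6Σd² / [n(n²−1)] = 1 − 6×26 / (6×35) = 1 − 156/210 ≈ 0.257

0.257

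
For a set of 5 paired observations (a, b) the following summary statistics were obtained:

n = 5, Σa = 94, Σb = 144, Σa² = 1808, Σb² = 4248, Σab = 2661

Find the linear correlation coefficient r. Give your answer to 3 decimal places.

-0.720

r = (nΣab − ΣaΣb) / √[(nΣa² − (Σa)²)(nΣb² − (Σb)²)]
Numerator: 5×2661 − 94×144 = -231
Denominator: √[(9040 − 8836)(21240 − 20736)] = √[204 × 504] = 320.6493
r = -231 / 320.6493 ≈ -0.720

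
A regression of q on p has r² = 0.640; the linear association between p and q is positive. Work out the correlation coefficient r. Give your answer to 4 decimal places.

|r| = √0.640 = 0.8000
The association is positive, so r = 0.8000.

0.8000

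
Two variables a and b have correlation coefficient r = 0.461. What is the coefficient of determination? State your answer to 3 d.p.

r² = (0.461)² = 0.213

0.213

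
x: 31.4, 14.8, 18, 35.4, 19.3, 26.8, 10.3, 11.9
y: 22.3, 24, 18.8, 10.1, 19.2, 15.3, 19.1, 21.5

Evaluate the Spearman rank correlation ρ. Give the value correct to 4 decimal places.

-0.3810

Rank x: 7, 3, 4, 8, 5, 6, 1, 2
Rank y: 7, 8, 3, 1, 5, 2, 4, 6
d = rank(x) − rank(y): 0, -5, 1, 7, 0, 4, -3, -4; Σd² = 116
ρ = 1 − 6Σd² / [n(n²−1)] = 1 − 6×116 / (8×63) = 1 − 696/504 ≈ -0.3810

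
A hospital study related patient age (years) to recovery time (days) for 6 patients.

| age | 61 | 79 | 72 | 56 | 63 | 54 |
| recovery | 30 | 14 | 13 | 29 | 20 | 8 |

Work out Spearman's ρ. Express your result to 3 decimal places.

Rank age: 3, 6, 5, 2, 4, 1
Rank recovery: 6, 3, 2, 5, 4, 1
d = rank(age) − rank(recovery): -3, 3, 3, -3, 0, 0; Σd² = 36
ρ = 1 − 6Σd² / [n(n²−1)] = 1 − 6×36 / (6×35) = 1 − 216/210 ≈ -0.029

-0.029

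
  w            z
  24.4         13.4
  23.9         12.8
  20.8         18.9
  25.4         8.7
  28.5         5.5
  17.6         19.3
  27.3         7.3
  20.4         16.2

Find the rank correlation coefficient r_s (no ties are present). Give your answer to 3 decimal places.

Rank w: 5, 4, 3, 6, 8, 1, 7, 2
Rank z: 5, 4, 7, 3, 1, 8, 2, 6
d = rank(w) − rank(z): 0, 0, -4, 3, 7, -7, 5, -4; Σd² = 164
ρ = 1 − 6Σd² / [n(n²−1)] = 1 − 6×164 / (8×63) = 1 − 984/504 ≈ -0.952

-0.952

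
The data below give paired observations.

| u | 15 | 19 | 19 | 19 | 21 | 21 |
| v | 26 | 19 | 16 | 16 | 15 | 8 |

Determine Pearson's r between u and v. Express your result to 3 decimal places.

-0.904

n = 6, Σu = 114, Σv = 100, Σu² = 2190, Σv² = 1838, Σuv = 1842
nΣuv − ΣuΣv = 11052 − 11400 = -348
nΣu² − (Σu)² = 13140 − 12996 = 144; nΣv² − (Σv)² = 11028 − 10000 = 1028
r = -348 / √(144 × 1028) = -348 / 384.7493 ≈ -0.904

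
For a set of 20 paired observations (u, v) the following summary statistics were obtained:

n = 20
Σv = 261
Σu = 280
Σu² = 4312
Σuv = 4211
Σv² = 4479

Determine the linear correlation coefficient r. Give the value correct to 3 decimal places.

0.859

r = (nΣuv − ΣuΣv) / √[(nΣu² − (Σu)²)(nΣv² − (Σv)²)]
Numerator: 20×4211 − 280×261 = 11140
Denominator: √[(86240 − 78400)(89580 − 68121)] = √[7840 × 21459] = 12970.6808
r = 11140 / 12970.6808 ≈ 0.859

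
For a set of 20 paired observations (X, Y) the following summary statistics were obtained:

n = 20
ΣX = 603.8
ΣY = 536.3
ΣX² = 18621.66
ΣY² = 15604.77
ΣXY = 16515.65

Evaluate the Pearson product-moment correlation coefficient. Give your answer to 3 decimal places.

0.468

r = (nΣXY − ΣXΣY) / √[(nΣX² − (ΣX)²)(nΣY² − (ΣY)²)]
Numerator: 20×16515.65 − 603.8×536.3 = 6495.06
Denominator: √[(372433.2 − 364574.44)(312095.4 − 287617.69)] = √[7858.76 × 24477.71] = 13869.5511
r = 6495.06 / 13869.5511 ≈ 0.468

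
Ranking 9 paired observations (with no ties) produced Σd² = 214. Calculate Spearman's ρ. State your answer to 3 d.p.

ρ = 1 − 6Σd² / [n(n²−1)] = 1 − 6×214 / (9×80)
  = 1 − 1284/720 = 1 − 1.7833 ≈ -0.783

-0.783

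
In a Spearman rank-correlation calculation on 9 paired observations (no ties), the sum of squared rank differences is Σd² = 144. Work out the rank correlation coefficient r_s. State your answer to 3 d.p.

ρ = 1 − 6Σd² / [n(n²−1)] = 1 − 6×144 / (9×80)
  = 1 − 864/720 = 1 − 1.2000 ≈ -0.200

-0.200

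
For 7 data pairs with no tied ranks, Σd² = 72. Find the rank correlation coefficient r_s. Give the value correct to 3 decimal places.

-0.286

ρ = 1 − 6Σd² / [n(n²−1)] = 1 − 6×72 / (7×48)
  = 1 − 432/336 = 1 − 1.2857 ≈ -0.286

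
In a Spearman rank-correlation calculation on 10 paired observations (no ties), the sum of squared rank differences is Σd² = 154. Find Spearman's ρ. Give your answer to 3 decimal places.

ρ = 1 − 6Σd² / [n(n²−1)] = 1 − 6×154 / (10×99)
  = 1 − 924/990 = 1 − 0.9333 ≈ 0.067

0.067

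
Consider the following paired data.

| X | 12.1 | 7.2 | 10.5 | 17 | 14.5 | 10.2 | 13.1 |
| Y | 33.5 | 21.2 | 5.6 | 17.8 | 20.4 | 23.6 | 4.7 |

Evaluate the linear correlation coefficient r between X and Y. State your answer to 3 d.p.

-0.077

n = 7, ΣX = 84.6, ΣY = 126.8, ΣX² = 1083.4, ΣY² = 2915.1, ΣXY = 1517.48
nΣXY − ΣXΣY = 10622.36 − 10727.28 = -104.92
nΣX² − (ΣX)² = 7583.8 − 7157.16 = 426.64; nΣY² − (ΣY)² = 20405.7 − 16078.24 = 4327.46
r = -104.92 / √(426.64 × 4327.46) = -104.92 / 1358.7743 ≈ -0.077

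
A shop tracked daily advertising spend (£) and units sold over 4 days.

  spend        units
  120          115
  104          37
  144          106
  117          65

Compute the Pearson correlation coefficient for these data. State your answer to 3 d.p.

0.743

n = 4, Σx = 485, Σy = 323, Σx² = 59641, Σy² = 30055, Σxy = 40517
nΣxy − ΣxΣy = 162068 − 156655 = 5413
nΣx² − (Σx)² = 238564 − 235225 = 3339; nΣy² − (Σy)² = 120220 − 104329 = 15891
r = 5413 / √(3339 × 15891) = 5413 / 7284.2329 ≈ 0.743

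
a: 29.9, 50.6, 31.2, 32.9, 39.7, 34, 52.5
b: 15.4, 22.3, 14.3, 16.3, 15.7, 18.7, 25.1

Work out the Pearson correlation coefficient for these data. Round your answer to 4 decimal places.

n = 7, Σa = 270.8, Σb = 127.8, Σa² = 10998.56, Σb² = 2430.82, Σab = 5148.11
nΣab − ΣaΣb = 36036.77 − 34608.24 = 1428.53
nΣa² − (Σa)² = 76989.92 − 73332.64 = 3657.28; nΣb² − (Σb)² = 17015.74 − 16332.84 = 682.9
r = 1428.53 / √(3657.28 × 682.9) = 1428.53 / 1580.3659 ≈ 0.9039

0.9039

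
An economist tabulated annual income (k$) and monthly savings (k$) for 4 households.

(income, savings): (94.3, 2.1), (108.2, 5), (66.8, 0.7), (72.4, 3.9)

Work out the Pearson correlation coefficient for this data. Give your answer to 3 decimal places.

n = 4, Σx = 341.7, Σy = 11.7, Σx² = 30303.73, Σy² = 45.11, Σxy = 1068.15
nΣxy − ΣxΣy = 4272.6 − 3997.89 = 274.71
nΣx² − (Σx)² = 121214.92 − 116758.89 = 4456.03; nΣy² − (Σy)² = 180.44 − 136.89 = 43.55
r = 274.71 / √(4456.03 × 43.55) = 274.71 / 440.5225 ≈ 0.624

0.624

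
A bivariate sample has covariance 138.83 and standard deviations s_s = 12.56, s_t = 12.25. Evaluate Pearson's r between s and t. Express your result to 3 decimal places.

0.902

r = Cov(s,t) / (s_s · s_t) = 138.83 / (12.56 × 12.25)
  = 138.83 / 153.8600 ≈ 0.902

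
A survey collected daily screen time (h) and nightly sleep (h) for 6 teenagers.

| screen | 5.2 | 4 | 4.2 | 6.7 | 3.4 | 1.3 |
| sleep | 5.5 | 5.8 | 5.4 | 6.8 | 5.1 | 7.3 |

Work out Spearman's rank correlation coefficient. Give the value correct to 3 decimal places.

Rank screen: 5, 3, 4, 6, 2, 1
Rank sleep: 3, 4, 2, 5, 1, 6
d = rank(screen) − rank(sleep): 2, -1, 2, 1, 1, -5; Σd² = 36
ρ = 1 − 6Σd² / [n(n²−1)] = 1 − 6×36 / (6×35) = 1 − 216/210 ≈ -0.029

-0.029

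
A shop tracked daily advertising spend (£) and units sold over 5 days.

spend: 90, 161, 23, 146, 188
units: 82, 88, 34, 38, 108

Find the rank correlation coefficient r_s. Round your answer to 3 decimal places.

Rank spend: 2, 4, 1, 3, 5
Rank units: 3, 4, 1, 2, 5
d = rank(spend) − rank(units): -1, 0, 0, 1, 0; Σd² = 2
ρ = 1 − 6Σd² / [n(n²−1)] = 1 − 6×2 / (5×24) = 1 − 12/120 ≈ 0.900

0.900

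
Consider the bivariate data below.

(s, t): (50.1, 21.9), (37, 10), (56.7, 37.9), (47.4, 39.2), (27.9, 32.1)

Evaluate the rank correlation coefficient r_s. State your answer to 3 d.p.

Rank s: 4, 2, 5, 3, 1
Rank t: 2, 1, 4, 5, 3
d = rank(s) − rank(t): 2, 1, 1, -2, -2; Σd² = 14
ρ = 1 − 6Σd² / [n(n²−1)] = 1 − 6×14 / (5×24) = 1 − 84/120 ≈ 0.300

0.300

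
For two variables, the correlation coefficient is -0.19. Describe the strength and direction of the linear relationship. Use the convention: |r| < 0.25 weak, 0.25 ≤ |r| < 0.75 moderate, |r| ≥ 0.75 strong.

weak negative

r = -0.19 < 0 so the relationship is negative.
|r| = 0.19, which falls in the weak range.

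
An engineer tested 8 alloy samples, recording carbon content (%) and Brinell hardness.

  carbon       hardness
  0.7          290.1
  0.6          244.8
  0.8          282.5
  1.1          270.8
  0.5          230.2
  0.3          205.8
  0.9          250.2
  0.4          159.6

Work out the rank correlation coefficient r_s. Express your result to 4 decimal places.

Rank carbon: 5, 4, 6, 8, 3, 1, 7, 2
Rank hardness: 8, 4, 7, 6, 3, 2, 5, 1
d = rank(carbon) − rank(hardness): -3, 0, -1, 2, 0, -1, 2, 1; Σd² = 20
ρ = 1 − 6Σd² / [n(n²−1)] = 1 − 6×20 / (8×63) = 1 − 120/504 ≈ 0.7619

0.7619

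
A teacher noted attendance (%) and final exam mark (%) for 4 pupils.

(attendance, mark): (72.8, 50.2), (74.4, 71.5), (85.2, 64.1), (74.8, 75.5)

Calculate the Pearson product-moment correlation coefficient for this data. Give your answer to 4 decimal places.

0.0795

n = 4, Σx = 307.2, Σy = 261.3, Σx² = 23689.28, Σy² = 17441.35, Σxy = 20082.88
nΣxy − ΣxΣy = 80331.52 − 80271.36 = 60.16
nΣx² − (Σx)² = 94757.12 − 94371.84 = 385.28; nΣy² − (Σy)² = 69765.4 − 68277.69 = 1487.71
r = 60.16 / √(385.28 × 1487.71) = 60.16 / 757.0898 ≈ 0.0795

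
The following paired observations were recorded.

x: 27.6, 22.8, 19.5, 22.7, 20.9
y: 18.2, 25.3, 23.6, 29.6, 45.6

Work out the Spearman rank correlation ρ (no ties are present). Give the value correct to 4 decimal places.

Rank x: 5, 4, 1, 3, 2
Rank y: 1, 3, 2, 4, 5
d = rank(x) − rank(y): 4, 1, -1, -1, -3; Σd² = 28
ρ = 1 − 6Σd² / [n(n²−1)] = 1 − 6×28 / (5×24) = 1 − 168/120 ≈ -0.4000

-0.4000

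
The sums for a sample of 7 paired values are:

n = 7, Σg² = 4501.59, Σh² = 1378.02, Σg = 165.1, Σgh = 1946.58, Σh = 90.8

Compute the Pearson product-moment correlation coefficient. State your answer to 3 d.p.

r = (nΣgh − ΣgΣh) / √[(nΣg² − (Σg)²)(nΣh² − (Σh)²)]
Numerator: 7×1946.58 − 165.1×90.8 = -1365.02
Denominator: √[(31511.13 − 27258.01)(9646.14 − 8244.64)] = √[4253.12 × 1401.5] = 2441.4642
r = -1365.02 / 2441.4642 ≈ -0.559

-0.559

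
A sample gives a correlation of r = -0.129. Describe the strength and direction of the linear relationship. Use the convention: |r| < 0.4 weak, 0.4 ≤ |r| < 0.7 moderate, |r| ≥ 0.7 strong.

weak negative

r = -0.129 < 0 so the relationship is negative.
|r| = 0.129, which falls in the weak range.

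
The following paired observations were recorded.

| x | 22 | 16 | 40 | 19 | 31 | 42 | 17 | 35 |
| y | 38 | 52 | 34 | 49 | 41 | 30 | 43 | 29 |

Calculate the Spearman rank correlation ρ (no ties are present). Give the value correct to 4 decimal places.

-0.8810

Rank x: 4, 1, 7, 3, 5, 8, 2, 6
Rank y: 4, 8, 3, 7, 5, 2, 6, 1
d = rank(x) − rank(y): 0, -7, 4, -4, 0, 6, -4, 5; Σd² = 158
ρ = 1 − 6Σd² / [n(n²−1)] = 1 − 6×158 / (8×63) = 1 − 948/504 ≈ -0.8810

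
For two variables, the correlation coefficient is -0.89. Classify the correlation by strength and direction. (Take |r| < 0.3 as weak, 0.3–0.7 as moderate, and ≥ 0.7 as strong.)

r = -0.89 < 0 so the relationship is negative.
|r| = 0.89, which falls in the strong range.

strong negative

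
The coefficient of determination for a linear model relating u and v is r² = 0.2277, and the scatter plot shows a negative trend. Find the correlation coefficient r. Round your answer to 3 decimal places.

|r| = √0.2277 = 0.477
The association is negative, so r = −0.477.

-0.477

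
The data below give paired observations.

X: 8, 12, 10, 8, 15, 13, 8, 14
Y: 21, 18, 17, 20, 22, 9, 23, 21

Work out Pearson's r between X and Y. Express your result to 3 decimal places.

n = 8, ΣX = 88, ΣY = 151, ΣX² = 1026, ΣY² = 2989, ΣXY = 1639
nΣXY − ΣXΣY = 13112 − 13288 = -176
nΣX² − (ΣX)² = 8208 − 7744 = 464; nΣY² − (ΣY)² = 23912 − 22801 = 1111
r = -176 / √(464 × 1111) = -176 / 717.9861 ≈ -0.245

-0.245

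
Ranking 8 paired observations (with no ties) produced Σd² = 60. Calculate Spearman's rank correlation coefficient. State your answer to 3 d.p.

0.286

ρ = 1 − 6Σd² / [n(n²−1)] = 1 − 6×60 / (8×63)
  = 1 − 360/504 = 1 − 0.7143 ≈ 0.286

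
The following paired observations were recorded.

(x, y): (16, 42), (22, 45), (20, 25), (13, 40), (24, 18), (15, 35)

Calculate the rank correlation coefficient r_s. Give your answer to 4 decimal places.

Rank x: 3, 5, 4, 1, 6, 2
Rank y: 5, 6, 2, 4, 1, 3
d = rank(x) − rank(y): -2, -1, 2, -3, 5, -1; Σd² = 44
ρ = 1 − 6Σd² / [n(n²−1)] = 1 − 6×44 / (6×35) = 1 − 264/210 ≈ -0.2571

-0.2571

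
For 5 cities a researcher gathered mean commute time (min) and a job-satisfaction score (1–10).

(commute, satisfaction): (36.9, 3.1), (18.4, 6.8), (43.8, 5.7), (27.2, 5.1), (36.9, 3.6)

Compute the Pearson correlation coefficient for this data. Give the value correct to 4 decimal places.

n = 5, Σx = 163.2, Σy = 24.3, Σx² = 5720.06, Σy² = 127.31, Σxy = 760.73
nΣxy − ΣxΣy = 3803.65 − 3965.76 = -162.11
nΣx² − (Σx)² = 28600.3 − 26634.24 = 1966.06; nΣy² − (Σy)² = 636.55 − 590.49 = 46.06
r = -162.11 / √(1966.06 × 46.06) = -162.11 / 300.9264 ≈ -0.5387

-0.5387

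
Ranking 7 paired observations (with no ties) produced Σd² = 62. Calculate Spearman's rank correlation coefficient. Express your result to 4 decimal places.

-0.1071

ρ = 1 − 6Σd² / [n(n²−1)] = 1 − 6×62 / (7×48)
  = 1 − 372/336 = 1 − 1.10714 ≈ -0.1071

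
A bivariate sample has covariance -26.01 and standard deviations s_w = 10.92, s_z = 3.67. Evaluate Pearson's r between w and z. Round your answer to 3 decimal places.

-0.649

r = Cov(w,z) / (s_w · s_z) = -26.01 / (10.92 × 3.67)
  = -26.01 / 40.0764 ≈ -0.649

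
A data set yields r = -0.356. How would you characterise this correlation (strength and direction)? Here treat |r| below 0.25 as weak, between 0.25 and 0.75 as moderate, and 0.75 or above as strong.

r = -0.356 < 0 so the relationship is negative.
|r| = 0.356, which falls in the moderate range.

moderate negative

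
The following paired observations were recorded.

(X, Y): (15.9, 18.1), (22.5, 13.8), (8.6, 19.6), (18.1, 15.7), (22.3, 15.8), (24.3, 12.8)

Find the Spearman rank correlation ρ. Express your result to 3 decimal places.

Rank X: 2, 5, 1, 3, 4, 6
Rank Y: 5, 2, 6, 3, 4, 1
d = rank(X) − rank(Y): -3, 3, -5, 0, 0, 5; Σd² = 68
ρ = 1 − 6Σd² / [n(n²−1)] = 1 − 6×68 / (6×35) = 1 − 408/210 ≈ -0.943

-0.943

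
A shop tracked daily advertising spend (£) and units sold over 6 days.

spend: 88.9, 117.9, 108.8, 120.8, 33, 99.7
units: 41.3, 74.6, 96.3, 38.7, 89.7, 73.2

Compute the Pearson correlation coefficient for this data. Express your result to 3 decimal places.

n = 6, Σx = 569.1, Σy = 413.8, Σx² = 59262.79, Σy² = 31446.56, Σxy = 37877.45
nΣxy − ΣxΣy = 227264.7 − 235493.58 = -8228.88
nΣx² − (Σx)² = 355576.74 − 323874.81 = 31701.93; nΣy² − (Σy)² = 188679.36 − 171230.44 = 17448.92
r = -8228.88 / √(31701.93 × 17448.92) = -8228.88 / 23519.4481 ≈ -0.350

-0.350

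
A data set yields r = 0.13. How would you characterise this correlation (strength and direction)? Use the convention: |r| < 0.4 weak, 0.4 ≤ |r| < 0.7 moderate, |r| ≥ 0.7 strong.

r = 0.13 > 0 so the relationship is positive.
|r| = 0.13, which falls in the weak range.

weak positive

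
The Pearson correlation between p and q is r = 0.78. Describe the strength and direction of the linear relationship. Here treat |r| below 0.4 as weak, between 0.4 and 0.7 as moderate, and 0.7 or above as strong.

r = 0.78 > 0 so the relationship is positive.
|r| = 0.78, which falls in the strong range.

strong positive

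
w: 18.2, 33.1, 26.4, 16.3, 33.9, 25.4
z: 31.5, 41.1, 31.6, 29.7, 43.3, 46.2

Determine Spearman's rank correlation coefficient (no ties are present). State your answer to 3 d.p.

0.657

Rank w: 2, 5, 4, 1, 6, 3
Rank z: 2, 4, 3, 1, 5, 6
d = rank(w) − rank(z): 0, 1, 1, 0, 1, -3; Σd² = 12
ρ = 1 − 6Σd² / [n(n²−1)] = 1 − 6×12 / (6×35) = 1 − 72/210 ≈ 0.657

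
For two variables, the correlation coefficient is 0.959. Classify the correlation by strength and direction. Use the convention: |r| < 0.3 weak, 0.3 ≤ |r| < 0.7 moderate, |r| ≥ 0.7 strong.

strong positive

r = 0.959 > 0 so the relationship is positive.
|r| = 0.959, which falls in the strong range.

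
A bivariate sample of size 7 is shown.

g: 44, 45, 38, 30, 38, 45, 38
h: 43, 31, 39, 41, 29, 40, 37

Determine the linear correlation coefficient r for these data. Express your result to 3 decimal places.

n = 7, Σg = 278, Σh = 260, Σg² = 11218, Σh² = 9822, Σgh = 10307
nΣgh − ΣgΣh = 72149 − 72280 = -131
nΣg² − (Σg)² = 78526 − 77284 = 1242; nΣh² − (Σh)² = 68754 − 67600 = 1154
r = -131 / √(1242 × 1154) = -131 / 1197.1917 ≈ -0.109

-0.109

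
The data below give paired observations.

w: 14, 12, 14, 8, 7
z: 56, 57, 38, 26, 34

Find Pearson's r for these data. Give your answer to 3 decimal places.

n = 5, Σw = 55, Σz = 211, Σw² = 649, Σz² = 9661, Σwz = 2446
nΣwz − ΣwΣz = 12230 − 11605 = 625
nΣw² − (Σw)² = 3245 − 3025 = 220; nΣz² − (Σz)² = 48305 − 44521 = 3784
r = 625 / √(220 × 3784) = 625 / 912.4034 ≈ 0.685

0.685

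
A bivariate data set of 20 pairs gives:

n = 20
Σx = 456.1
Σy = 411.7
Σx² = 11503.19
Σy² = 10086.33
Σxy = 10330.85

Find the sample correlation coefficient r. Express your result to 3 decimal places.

r = (nΣxy − ΣxΣy) / √[(nΣx² − (Σx)²)(nΣy² − (Σy)²)]
Numerator: 20×10330.85 − 456.1×411.7 = 18840.63
Denominator: √[(230063.8 − 208027.21)(201726.6 − 169496.89)] = √[22036.59 × 32229.71] = 26650.1952
r = 18840.63 / 26650.1952 ≈ 0.707

0.707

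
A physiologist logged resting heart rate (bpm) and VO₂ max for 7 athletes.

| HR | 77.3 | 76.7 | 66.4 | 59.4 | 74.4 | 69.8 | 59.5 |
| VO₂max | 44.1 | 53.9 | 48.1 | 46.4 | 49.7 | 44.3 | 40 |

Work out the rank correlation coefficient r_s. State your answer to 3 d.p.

Rank HR: 7, 6, 3, 1, 5, 4, 2
Rank VO₂max: 2, 7, 5, 4, 6, 3, 1
d = rank(HR) − rank(VO₂max): 5, -1, -2, -3, -1, 1, 1; Σd² = 42
ρ = 1 − 6Σd² / [n(n²−1)] = 1 − 6×42 / (7×48) = 1 − 252/336 ≈ 0.250

0.250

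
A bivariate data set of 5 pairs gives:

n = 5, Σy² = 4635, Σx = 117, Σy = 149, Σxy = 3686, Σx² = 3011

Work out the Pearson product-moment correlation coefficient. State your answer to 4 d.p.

r = (nΣxy − ΣxΣy) / √[(nΣx² − (Σx)²)(nΣy² − (Σy)²)]
Numerator: 5×3686 − 117×149 = 997
Denominator: √[(15055 − 13689)(23175 − 22201)] = √[1366 × 974] = 1153.4661
r = 997 / 1153.4661 ≈ 0.8644

0.8644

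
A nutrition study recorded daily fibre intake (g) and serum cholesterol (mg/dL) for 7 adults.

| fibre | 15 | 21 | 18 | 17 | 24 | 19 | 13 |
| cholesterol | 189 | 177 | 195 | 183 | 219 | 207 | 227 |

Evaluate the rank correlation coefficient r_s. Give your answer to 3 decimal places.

Rank fibre: 2, 6, 4, 3, 7, 5, 1
Rank cholesterol: 3, 1, 4, 2, 6, 5, 7
d = rank(fibre) − rank(cholesterol): -1, 5, 0, 1, 1, 0, -6; Σd² = 64
ρ = 1 − 6Σd² / [n(n²−1)] = 1 − 6×64 / (7×48) = 1 − 384/336 ≈ -0.143

-0.143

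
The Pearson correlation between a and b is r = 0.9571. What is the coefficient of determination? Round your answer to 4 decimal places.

r² = (0.9571)² = 0.9160

0.9160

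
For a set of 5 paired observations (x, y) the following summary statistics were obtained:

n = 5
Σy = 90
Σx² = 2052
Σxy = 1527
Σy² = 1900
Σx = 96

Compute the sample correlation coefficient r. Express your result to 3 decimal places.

r = (nΣxy − ΣxΣy) / √[(nΣx² − (Σx)²)(nΣy² − (Σy)²)]
Numerator: 5×1527 − 96×90 = -1005
Denominator: √[(10260 − 9216)(9500 − 8100)] = √[1044 × 1400] = 1208.9665
r = -1005 / 1208.9665 ≈ -0.831

-0.831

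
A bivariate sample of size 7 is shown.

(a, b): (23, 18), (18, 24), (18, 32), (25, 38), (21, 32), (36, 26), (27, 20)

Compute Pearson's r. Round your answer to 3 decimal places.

-0.148

n = 7, Σa = 168, Σb = 190, Σa² = 4268, Σb² = 5468, Σab = 4520
nΣab − ΣaΣb = 31640 − 31920 = -280
nΣa² − (Σa)² = 29876 − 28224 = 1652; nΣb² − (Σb)² = 38276 − 36100 = 2176
r = -280 / √(1652 × 2176) = -280 / 1895.9831 ≈ -0.148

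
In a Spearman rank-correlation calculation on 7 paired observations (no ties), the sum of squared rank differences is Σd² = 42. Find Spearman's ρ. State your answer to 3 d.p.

ρ = 1 − 6Σd² / [n(n²−1)] = 1 − 6×42 / (7×48)
  = 1 − 252/336 = 1 − 0.7500 ≈ 0.250

0.250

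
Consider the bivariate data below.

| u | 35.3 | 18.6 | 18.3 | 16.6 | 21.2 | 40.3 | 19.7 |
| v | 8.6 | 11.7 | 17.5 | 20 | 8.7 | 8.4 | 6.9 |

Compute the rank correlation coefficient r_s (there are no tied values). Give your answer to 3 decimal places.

-0.786

Rank u: 6, 3, 2, 1, 5, 7, 4
Rank v: 3, 5, 6, 7, 4, 2, 1
d = rank(u) − rank(v): 3, -2, -4, -6, 1, 5, 3; Σd² = 100
ρ = 1 − 6Σd² / [n(n²−1)] = 1 − 6×100 / (7×48) = 1 − 600/336 ≈ -0.786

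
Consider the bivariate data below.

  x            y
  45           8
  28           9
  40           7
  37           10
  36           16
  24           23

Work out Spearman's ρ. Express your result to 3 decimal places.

-0.771

Rank x: 6, 2, 5, 4, 3, 1
Rank y: 2, 3, 1, 4, 5, 6
d = rank(x) − rank(y): 4, -1, 4, 0, -2, -5; Σd² = 62
ρ = 1 − 6Σd² / [n(n²−1)] = 1 − 6×62 / (6×35) = 1 − 372/210 ≈ -0.771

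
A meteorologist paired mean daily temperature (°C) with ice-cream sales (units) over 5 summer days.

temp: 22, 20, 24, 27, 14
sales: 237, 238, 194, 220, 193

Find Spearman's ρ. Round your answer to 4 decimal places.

Rank temp: 3, 2, 4, 5, 1
Rank sales: 4, 5, 2, 3, 1
d = rank(temp) − rank(sales): -1, -3, 2, 2, 0; Σd² = 18
ρ = 1 − 6Σd² / [n(n²−1)] = 1 − 6×18 / (5×24) = 1 − 108/120 ≈ 0.1000

0.1000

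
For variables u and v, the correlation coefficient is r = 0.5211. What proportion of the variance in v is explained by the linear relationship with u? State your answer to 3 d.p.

0.272

r² = (0.5211)² = 0.272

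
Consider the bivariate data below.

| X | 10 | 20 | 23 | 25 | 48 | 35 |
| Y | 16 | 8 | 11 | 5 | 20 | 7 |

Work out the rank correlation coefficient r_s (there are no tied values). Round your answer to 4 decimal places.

Rank X: 1, 2, 3, 4, 6, 5
Rank Y: 5, 3, 4, 1, 6, 2
d = rank(X) − rank(Y): -4, -1, -1, 3, 0, 3; Σd² = 36
ρ = 1 − 6Σd² / [n(n²−1)] = 1 − 6×36 / (6×35) = 1 − 216/210 ≈ -0.0286

-0.0286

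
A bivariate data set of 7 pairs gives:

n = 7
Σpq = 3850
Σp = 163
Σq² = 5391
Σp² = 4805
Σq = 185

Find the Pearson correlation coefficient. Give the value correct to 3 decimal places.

r = (nΣpq − ΣpΣq) / √[(nΣp² − (Σp)²)(nΣq² − (Σq)²)]
Numerator: 7×3850 − 163×185 = -3205
Denominator: √[(33635 − 26569)(37737 − 34225)] = √[7066 × 3512] = 4981.5451
r = -3205 / 4981.5451 ≈ -0.643

-0.643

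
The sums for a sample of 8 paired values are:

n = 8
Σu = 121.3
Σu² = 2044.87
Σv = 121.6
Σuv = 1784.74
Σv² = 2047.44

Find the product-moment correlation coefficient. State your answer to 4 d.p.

-0.2917

r = (nΣuv − ΣuΣv) / √[(nΣu² − (Σu)²)(nΣv² − (Σv)²)]
Numerator: 8×1784.74 − 121.3×121.6 = -472.16
Denominator: √[(16358.96 − 14713.69)(16379.52 − 14786.56)] = √[1645.27 × 1592.96] = 1618.9037
r = -472.16 / 1618.9037 ≈ -0.2917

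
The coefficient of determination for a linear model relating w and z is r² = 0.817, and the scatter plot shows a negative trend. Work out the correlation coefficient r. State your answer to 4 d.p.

|r| = √0.817 = 0.9039
The association is negative, so r = −0.9039.

-0.9039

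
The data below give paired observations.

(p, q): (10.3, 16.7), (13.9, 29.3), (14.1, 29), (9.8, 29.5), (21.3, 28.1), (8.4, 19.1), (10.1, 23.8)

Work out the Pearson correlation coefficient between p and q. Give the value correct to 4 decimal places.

0.5182

n = 7, Σp = 87.9, Σq = 175.5, Σp² = 1220.41, Σq² = 4569.49, Σpq = 2276.63
nΣpq − ΣpΣq = 15936.41 − 15426.45 = 509.96
nΣp² − (Σp)² = 8542.87 − 7726.41 = 816.46; nΣq² − (Σq)² = 31986.43 − 30800.25 = 1186.18
r = 509.96 / √(816.46 × 1186.18) = 509.96 / 984.1080 ≈ 0.5182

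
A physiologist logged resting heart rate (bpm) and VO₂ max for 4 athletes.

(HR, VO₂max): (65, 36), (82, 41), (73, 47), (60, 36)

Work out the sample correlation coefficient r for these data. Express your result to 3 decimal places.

0.616

n = 4, Σx = 280, Σy = 160, Σx² = 19878, Σy² = 6482, Σxy = 11293
nΣxy − ΣxΣy = 45172 − 44800 = 372
nΣx² − (Σx)² = 79512 − 78400 = 1112; nΣy² − (Σy)² = 25928 − 25600 = 328
r = 372 / √(1112 × 328) = 372 / 603.9338 ≈ 0.616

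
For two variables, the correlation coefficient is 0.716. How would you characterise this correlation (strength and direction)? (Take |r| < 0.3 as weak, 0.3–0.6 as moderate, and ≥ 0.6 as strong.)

r = 0.716 > 0 so the relationship is positive.
|r| = 0.716, which falls in the strong range.

strong positive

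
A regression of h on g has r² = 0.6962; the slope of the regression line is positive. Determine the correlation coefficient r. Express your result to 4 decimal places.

0.8344

|r| = √0.6962 = 0.8344
The association is positive, so r = 0.8344.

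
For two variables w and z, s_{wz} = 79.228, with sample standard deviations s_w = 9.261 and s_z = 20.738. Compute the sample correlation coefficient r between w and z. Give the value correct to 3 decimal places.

0.413

r = Cov(w,z) / (s_w · s_z) = 79.228 / (9.261 × 20.738)
  = 79.228 / 192.0546 ≈ 0.413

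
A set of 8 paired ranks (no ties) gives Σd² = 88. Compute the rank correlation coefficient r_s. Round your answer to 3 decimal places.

ρ = 1 − 6Σd² / [n(n²−1)] = 1 − 6×88 / (8×63)
  = 1 − 528/504 = 1 − 1.0476 ≈ -0.048

-0.048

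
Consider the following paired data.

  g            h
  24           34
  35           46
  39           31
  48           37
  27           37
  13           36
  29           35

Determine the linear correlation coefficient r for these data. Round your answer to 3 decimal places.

0.096

n = 7, Σg = 215, Σh = 256, Σg² = 7365, Σh² = 9492, Σgh = 7893
nΣgh − ΣgΣh = 55251 − 55040 = 211
nΣg² − (Σg)² = 51555 − 46225 = 5330; nΣh² − (Σh)² = 66444 − 65536 = 908
r = 211 / √(5330 × 908) = 211 / 2199.9182 ≈ 0.096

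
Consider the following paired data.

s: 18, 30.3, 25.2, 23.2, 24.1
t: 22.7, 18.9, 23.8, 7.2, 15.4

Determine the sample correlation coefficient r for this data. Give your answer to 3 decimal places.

-0.058

n = 5, Σs = 120.8, Σt = 88, Σs² = 2996.18, Σt² = 1727.94, Σst = 2119.21
nΣst − ΣsΣt = 10596.05 − 10630.4 = -34.35
nΣs² − (Σs)² = 14980.9 − 14592.64 = 388.26; nΣt² − (Σt)² = 8639.7 − 7744 = 895.7
r = -34.35 / √(388.26 × 895.7) = -34.35 / 589.7156 ≈ -0.058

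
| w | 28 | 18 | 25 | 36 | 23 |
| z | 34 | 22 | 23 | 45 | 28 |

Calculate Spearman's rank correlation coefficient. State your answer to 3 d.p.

Rank w: 4, 1, 3, 5, 2
Rank z: 4, 1, 2, 5, 3
d = rank(w) − rank(z): 0, 0, 1, 0, -1; Σd² = 2
ρ = 1 − 6Σd² / [n(n²−1)] = 1 − 6×2 / (5×24) = 1 − 12/120 ≈ 0.900

0.900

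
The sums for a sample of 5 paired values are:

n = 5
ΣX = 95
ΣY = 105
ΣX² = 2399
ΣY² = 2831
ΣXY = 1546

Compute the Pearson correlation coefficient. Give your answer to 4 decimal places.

r = (nΣXY − ΣXΣY) / √[(nΣX² − (ΣX)²)(nΣY² − (ΣY)²)]
Numerator: 5×1546 − 95×105 = -2245
Denominator: √[(11995 − 9025)(14155 − 11025)] = √[2970 × 3130] = 3048.9506
r = -2245 / 3048.9506 ≈ -0.7363

-0.7363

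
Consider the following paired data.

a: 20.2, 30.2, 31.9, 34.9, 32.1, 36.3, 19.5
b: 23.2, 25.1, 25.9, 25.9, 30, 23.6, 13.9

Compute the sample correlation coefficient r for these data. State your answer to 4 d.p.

0.6805

n = 7, Σa = 205.1, Σb = 167.6, Σa² = 6284.05, Σb² = 4160.04, Σab = 5047.51
nΣab − ΣaΣb = 35332.57 − 34374.76 = 957.81
nΣa² − (Σa)² = 43988.35 − 42066.01 = 1922.34; nΣb² − (Σb)² = 29120.28 − 28089.76 = 1030.52
r = 957.81 / √(1922.34 × 1030.52) = 957.81 / 1407.4835 ≈ 0.6805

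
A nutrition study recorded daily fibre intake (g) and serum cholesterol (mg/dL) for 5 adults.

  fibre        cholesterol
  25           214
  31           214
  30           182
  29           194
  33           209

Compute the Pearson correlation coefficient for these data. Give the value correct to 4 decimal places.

-0.1061

n = 5, Σx = 148, Σy = 1013, Σx² = 4416, Σy² = 206033, Σxy = 29967
nΣxy − ΣxΣy = 149835 − 149924 = -89
nΣx² − (Σx)² = 22080 − 21904 = 176; nΣy² − (Σy)² = 1030165 − 1026169 = 3996
r = -89 / √(176 × 3996) = -89 / 838.6275 ≈ -0.1061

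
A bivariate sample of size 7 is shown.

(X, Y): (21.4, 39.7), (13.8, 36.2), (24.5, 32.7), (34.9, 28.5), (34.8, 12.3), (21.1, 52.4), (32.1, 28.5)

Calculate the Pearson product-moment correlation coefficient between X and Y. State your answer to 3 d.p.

-0.699

n = 7, ΣX = 182.6, ΣY = 230.3, ΣX² = 5153.32, ΣY² = 8477.37, ΣXY = 5593.47
nΣXY − ΣXΣY = 39154.29 − 42052.78 = -2898.49
nΣX² − (ΣX)² = 36073.24 − 33342.76 = 2730.48; nΣY² − (ΣY)² = 59341.59 − 53038.09 = 6303.5
r = -2898.49 / √(2730.48 × 6303.5) = -2898.49 / 4148.6842 ≈ -0.699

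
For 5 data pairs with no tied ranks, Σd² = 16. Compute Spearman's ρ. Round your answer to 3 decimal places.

0.200

ρ = 1 − 6Σd² / [n(n²−1)] = 1 − 6×16 / (5×24)
  = 1 − 96/120 = 1 − 0.8000 ≈ 0.200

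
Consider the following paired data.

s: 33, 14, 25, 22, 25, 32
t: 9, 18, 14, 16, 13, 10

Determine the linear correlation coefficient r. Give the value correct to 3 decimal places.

n = 6, Σs = 151, Σt = 80, Σs² = 4043, Σt² = 1126, Σst = 1896
nΣst − ΣsΣt = 11376 − 12080 = -704
nΣs² − (Σs)² = 24258 − 22801 = 1457; nΣt² − (Σt)² = 6756 − 6400 = 356
r = -704 / √(1457 × 356) = -704 / 720.2027 ≈ -0.978

-0.978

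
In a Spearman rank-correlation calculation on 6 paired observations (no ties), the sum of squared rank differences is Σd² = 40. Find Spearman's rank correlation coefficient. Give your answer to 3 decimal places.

ρ = 1 − 6Σd² / [n(n²−1)] = 1 − 6×40 / (6×35)
  = 1 − 240/210 = 1 − 1.1429 ≈ -0.143

-0.143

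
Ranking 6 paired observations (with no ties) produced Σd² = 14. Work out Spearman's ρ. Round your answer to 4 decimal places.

0.6000

ρ = 1 − 6Σd² / [n(n²−1)] = 1 − 6×14 / (6×35)
  = 1 − 84/210 = 1 − 0.40000 ≈ 0.6000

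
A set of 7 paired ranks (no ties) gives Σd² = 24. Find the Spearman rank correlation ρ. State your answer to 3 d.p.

0.571

ρ = 1 − 6Σd² / [n(n²−1)] = 1 − 6×24 / (7×48)
  = 1 − 144/336 = 1 − 0.4286 ≈ 0.571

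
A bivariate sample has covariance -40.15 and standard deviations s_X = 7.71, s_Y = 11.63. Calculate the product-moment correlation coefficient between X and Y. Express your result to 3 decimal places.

r = Cov(X,Y) / (s_X · s_Y) = -40.15 / (7.71 × 11.63)
  = -40.15 / 89.6673 ≈ -0.448

-0.448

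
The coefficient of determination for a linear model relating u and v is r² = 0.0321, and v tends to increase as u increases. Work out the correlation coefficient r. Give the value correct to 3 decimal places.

|r| = √0.0321 = 0.179
The association is positive, so r = 0.179.

0.179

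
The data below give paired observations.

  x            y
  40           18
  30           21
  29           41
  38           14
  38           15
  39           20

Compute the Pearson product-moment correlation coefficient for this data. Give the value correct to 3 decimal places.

n = 6, Σx = 214, Σy = 129, Σx² = 7750, Σy² = 3267, Σxy = 4421
nΣxy − ΣxΣy = 26526 − 27606 = -1080
nΣx² − (Σx)² = 46500 − 45796 = 704; nΣy² − (Σy)² = 19602 − 16641 = 2961
r = -1080 / √(704 × 2961) = -1080 / 1443.7950 ≈ -0.748

-0.748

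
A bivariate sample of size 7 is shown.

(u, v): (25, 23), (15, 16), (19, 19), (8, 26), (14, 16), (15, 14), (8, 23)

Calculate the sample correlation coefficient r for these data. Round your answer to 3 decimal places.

-0.207

n = 7, Σu = 104, Σv = 137, Σu² = 1760, Σv² = 2803, Σuv = 2002
nΣuv − ΣuΣv = 14014 − 14248 = -234
nΣu² − (Σu)² = 12320 − 10816 = 1504; nΣv² − (Σv)² = 19621 − 18769 = 852
r = -234 / √(1504 × 852) = -234 / 1131.9929 ≈ -0.207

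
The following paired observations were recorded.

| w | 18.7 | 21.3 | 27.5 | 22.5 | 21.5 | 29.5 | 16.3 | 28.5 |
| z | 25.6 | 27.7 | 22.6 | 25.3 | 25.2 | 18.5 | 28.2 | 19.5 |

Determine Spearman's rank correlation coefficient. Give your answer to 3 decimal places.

-0.952

Rank w: 2, 3, 6, 5, 4, 8, 1, 7
Rank z: 6, 7, 3, 5, 4, 1, 8, 2
d = rank(w) − rank(z): -4, -4, 3, 0, 0, 7, -7, 5; Σd² = 164
ρ = 1 − 6Σd² / [n(n²−1)] = 1 − 6×164 / (8×63) = 1 − 984/504 ≈ -0.952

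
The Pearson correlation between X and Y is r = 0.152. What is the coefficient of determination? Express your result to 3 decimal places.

0.023

r² = (0.152)² = 0.023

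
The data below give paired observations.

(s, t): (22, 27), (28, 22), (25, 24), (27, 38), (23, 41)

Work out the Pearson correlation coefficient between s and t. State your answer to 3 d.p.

n = 5, Σs = 125, Σt = 152, Σs² = 3151, Σt² = 4914, Σst = 3779
nΣst − ΣsΣt = 18895 − 19000 = -105
nΣs² − (Σs)² = 15755 − 15625 = 130; nΣt² − (Σt)² = 24570 − 23104 = 1466
r = -105 / √(130 × 1466) = -105 / 436.5547 ≈ -0.241

-0.241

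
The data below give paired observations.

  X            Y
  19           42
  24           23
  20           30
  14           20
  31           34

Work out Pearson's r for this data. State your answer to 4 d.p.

0.2940

n = 5, ΣX = 108, ΣY = 149, ΣX² = 2494, ΣY² = 4749, ΣXY = 3284
nΣXY − ΣXΣY = 16420 − 16092 = 328
nΣX² − (ΣX)² = 12470 − 11664 = 806; nΣY² − (ΣY)² = 23745 − 22201 = 1544
r = 328 / √(806 × 1544) = 328 / 1115.5555 ≈ 0.2940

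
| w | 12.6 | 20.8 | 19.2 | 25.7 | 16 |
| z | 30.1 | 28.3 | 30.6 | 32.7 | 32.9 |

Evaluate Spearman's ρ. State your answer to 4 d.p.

0.0000

Rank w: 1, 4, 3, 5, 2
Rank z: 2, 1, 3, 4, 5
d = rank(w) − rank(z): -1, 3, 0, 1, -3; Σd² = 20
ρ = 1 − 6Σd² / [n(n²−1)] = 1 − 6×20 / (5×24) = 1 − 120/120 ≈ 0.0000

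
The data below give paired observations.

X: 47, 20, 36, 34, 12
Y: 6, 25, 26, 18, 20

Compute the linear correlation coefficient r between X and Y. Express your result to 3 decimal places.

n = 5, ΣX = 149, ΣY = 95, ΣX² = 5205, ΣY² = 2061, ΣXY = 2570
nΣXY − ΣXΣY = 12850 − 14155 = -1305
nΣX² − (ΣX)² = 26025 − 22201 = 3824; nΣY² − (ΣY)² = 10305 − 9025 = 1280
r = -1305 / √(3824 × 1280) = -1305 / 2212.4014 ≈ -0.590

-0.590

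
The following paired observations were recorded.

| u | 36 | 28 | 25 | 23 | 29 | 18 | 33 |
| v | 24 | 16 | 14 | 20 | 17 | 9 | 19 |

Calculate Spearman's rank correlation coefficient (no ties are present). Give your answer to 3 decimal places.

0.643

Rank u: 7, 4, 3, 2, 5, 1, 6
Rank v: 7, 3, 2, 6, 4, 1, 5
d = rank(u) − rank(v): 0, 1, 1, -4, 1, 0, 1; Σd² = 20
ρ = 1 − 6Σd² / [n(n²−1)] = 1 − 6×20 / (7×48) = 1 − 120/336 ≈ 0.643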